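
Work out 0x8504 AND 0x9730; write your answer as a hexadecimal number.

AND each hex digit independently (no carries):
  8&9=8, 5&7=5, 0&3=0, 4&0=0

0x8500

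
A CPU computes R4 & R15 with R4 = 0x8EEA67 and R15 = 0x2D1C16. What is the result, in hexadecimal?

AND each hex digit independently (no carries):
  8&2=0, E&D=C, E&1=0, A&C=8, 6&1=0, 7&6=6

0x0C0806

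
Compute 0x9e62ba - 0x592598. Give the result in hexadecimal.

Subtract column by column in base 16:
  a-8 → 2
  b-9 → 2
  2-5 → d (borrow)
  6-2-1 → 3
  e-9 → 5
  9-5 → 4

0x453d22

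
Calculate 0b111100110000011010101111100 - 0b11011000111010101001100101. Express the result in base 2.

Subtract column by column in base 2:
  0-1 → 1 (borrow)
  0-0-1 → 1 (borrow)
  1-1-1 → 1 (borrow)
  1-0-1 → 0
  1-0 → 1
  1-1 → 0
  1-1 → 0
  0-0 → 0
  1-0 → 1
  0-1 → 1 (borrow)
  1-0-1 → 0
  0-1 → 1 (borrow)
  1-0-1 → 0
  1-1 → 0
  0-0 → 0
  0-1 → 1 (borrow)
  0-1-1 → 0 (borrow)
  0-1-1 → 0 (borrow)
  0-0-1 → 1 (borrow)
  1-0-1 → 0
  1-0 → 1
  0-1 → 1 (borrow)
  0-1-1 → 0 (borrow)
  1-0-1 → 0
  1-1 → 0
  1-1 → 0
  1-0 → 1

0b100001101001000101100010111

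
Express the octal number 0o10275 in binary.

0b1000010111101

Each octal digit is 3 bits: 1=001 0=000 2=010 7=111 5=101.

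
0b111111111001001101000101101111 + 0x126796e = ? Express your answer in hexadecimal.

0b111111111001001101000101101111 = 0x3fe4d16f in hexadecimal.
Add column by column in base 16, right to left:
  f+e = d carry 1
  6+6+1 = d
  1+9 = a
  d+7 = 4 carry 1
  4+6+1 = b
  e+2 = 0 carry 1
  f+1+1 = 1 carry 1
  3+0+1 = 4

0x410b4add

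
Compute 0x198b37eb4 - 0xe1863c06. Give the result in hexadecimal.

0xb72d42ae

Subtract column by column in base 16:
  4-6 → e (borrow)
  b-0-1 → a
  e-c → 2
  7-3 → 4
  3-6 → d (borrow)
  b-8-1 → 2
  8-1 → 7
  9-e → b (borrow)
  1-0-1 → 0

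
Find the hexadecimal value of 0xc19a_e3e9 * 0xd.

Multiply each base-16 digit by 13, carrying:
  9×13 = 117 → write 5 carry 7
  e×13+7 = 189 → write d carry 11
  3×13+11 = 50 → write 2 carry 3
  e×13+3 = 185 → write 9 carry 11
  a×13+11 = 141 → write d carry 8
  9×13+8 = 125 → write d carry 7
  1×13+7 = 20 → write 4 carry 1
  c×13+1 = 157 → write d carry 9
  remaining carry: 9

0x9d4dd92d5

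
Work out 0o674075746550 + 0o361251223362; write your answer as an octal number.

Add column by column in base 8, right to left:
  0+2 = 2
  5+6 = 3 carry 1
  5+3+1 = 1 carry 1
  6+3+1 = 2 carry 1
  4+2+1 = 7
  7+2 = 1 carry 1
  5+1+1 = 7
  7+5 = 4 carry 1
  0+2+1 = 3
  4+1 = 5
  7+6 = 5 carry 1
  6+3+1 = 2 carry 1
  final carry 1

0o1255347172132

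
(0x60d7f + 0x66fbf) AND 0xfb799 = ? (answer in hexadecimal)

Add column by column in base 16, right to left:
  f+f = e carry 1
  7+b+1 = 3 carry 1
  d+f+1 = d carry 1
  0+6+1 = 7
  6+6 = c
Sum = 0xc7d3e; now AND with 0xfb799:
  c&f=c, 7&b=3, d&7=5, 3&9=1, e&9=8

0xc3518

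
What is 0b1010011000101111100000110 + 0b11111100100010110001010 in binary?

Add column by column in base 2, right to left:
  0+0 = 0
  1+1 = 0 carry 1
  1+0+1 = 0 carry 1
  0+1+1 = 0 carry 1
  0+0+1 = 1
  0+0 = 0
  0+0 = 0
  0+1 = 1
  1+1 = 0 carry 1
  1+0+1 = 0 carry 1
  1+1+1 = 1 carry 1
  1+0+1 = 0 carry 1
  1+0+1 = 0 carry 1
  0+0+1 = 1
  1+1 = 0 carry 1
  0+0+1 = 1
  0+0 = 0
  0+1 = 1
  1+1 = 0 carry 1
  1+1+1 = 1 carry 1
  0+1+1 = 0 carry 1
  0+1+1 = 0 carry 1
  1+1+1 = 1 carry 1
  0+0+1 = 1
  1+0 = 1

0b1110010101010010010010000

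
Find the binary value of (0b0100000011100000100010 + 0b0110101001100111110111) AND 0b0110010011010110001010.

0b10000001000000001000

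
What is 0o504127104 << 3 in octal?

0o5041271040

Shifting left by 3 bits = 1 oct digit: append 1 zero.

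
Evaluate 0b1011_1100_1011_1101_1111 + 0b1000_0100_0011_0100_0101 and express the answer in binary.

Add column by column in base 2, right to left:
  1+1 = 0 carry 1
  1+0+1 = 0 carry 1
  1+1+1 = 1 carry 1
  1+0+1 = 0 carry 1
  1+0+1 = 0 carry 1
  0+0+1 = 1
  1+1 = 0 carry 1
  1+0+1 = 0 carry 1
  1+1+1 = 1 carry 1
  1+1+1 = 1 carry 1
  0+0+1 = 1
  1+0 = 1
  0+0 = 0
  0+0 = 0
  1+1 = 0 carry 1
  1+0+1 = 0 carry 1
  1+0+1 = 0 carry 1
  1+0+1 = 0 carry 1
  0+0+1 = 1
  1+1 = 0 carry 1
  final carry 1

0b101000000111100100100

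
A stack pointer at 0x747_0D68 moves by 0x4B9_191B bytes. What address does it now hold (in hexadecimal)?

0xC002683

Add column by column in base 16, right to left:
  8+B = 3 carry 1
  6+1+1 = 8
  D+9 = 6 carry 1
  0+1+1 = 2
  7+9 = 0 carry 1
  4+B+1 = 0 carry 1
  7+4+1 = C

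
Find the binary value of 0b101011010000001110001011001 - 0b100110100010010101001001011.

0b100101101111001000001110

Subtract column by column in base 2:
  1-1 → 0
  0-1 → 1 (borrow)
  0-0-1 → 1 (borrow)
  1-1-1 → 1 (borrow)
  1-0-1 → 0
  0-0 → 0
  1-1 → 0
  0-0 → 0
  0-0 → 0
  0-1 → 1 (borrow)
  1-0-1 → 0
  1-1 → 0
  1-0 → 1
  0-1 → 1 (borrow)
  0-0-1 → 1 (borrow)
  0-0-1 → 1 (borrow)
  0-1-1 → 0 (borrow)
  0-0-1 → 1 (borrow)
  0-0-1 → 1 (borrow)
  1-0-1 → 0
  0-1 → 1 (borrow)
  1-0-1 → 0
  1-1 → 0
  0-1 → 1 (borrow)
  1-0-1 → 0
  0-0 → 0
  1-1 → 0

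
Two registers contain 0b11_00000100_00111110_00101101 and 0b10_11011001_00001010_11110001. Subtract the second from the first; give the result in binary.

Subtract column by column in base 2:
  1-1 → 0
  0-0 → 0
  1-0 → 1
  1-0 → 1
  0-1 → 1 (borrow)
  1-1-1 → 1 (borrow)
  0-1-1 → 0 (borrow)
  0-1-1 → 0 (borrow)
  0-0-1 → 1 (borrow)
  1-1-1 → 1 (borrow)
  1-0-1 → 0
  1-1 → 0
  1-0 → 1
  1-0 → 1
  0-0 → 0
  0-0 → 0
  0-1 → 1 (borrow)
  0-0-1 → 1 (borrow)
  1-0-1 → 0
  0-1 → 1 (borrow)
  0-1-1 → 0 (borrow)
  0-0-1 → 1 (borrow)
  0-1-1 → 0 (borrow)
  0-1-1 → 0 (borrow)
  1-0-1 → 0
  1-1 → 0

0b1010110011001100111100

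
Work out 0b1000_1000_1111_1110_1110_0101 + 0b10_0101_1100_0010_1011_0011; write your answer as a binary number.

Add column by column in base 2, right to left:
  1+1 = 0 carry 1
  0+1+1 = 0 carry 1
  1+0+1 = 0 carry 1
  0+0+1 = 1
  0+1 = 1
  1+1 = 0 carry 1
  1+0+1 = 0 carry 1
  1+1+1 = 1 carry 1
  0+0+1 = 1
  1+1 = 0 carry 1
  1+0+1 = 0 carry 1
  1+0+1 = 0 carry 1
  1+0+1 = 0 carry 1
  1+0+1 = 0 carry 1
  1+1+1 = 1 carry 1
  1+1+1 = 1 carry 1
  0+1+1 = 0 carry 1
  0+0+1 = 1
  0+1 = 1
  1+0 = 1
  0+0 = 0
  0+1 = 1
  0+0 = 0
  1+0 = 1

0b101011101100000110011000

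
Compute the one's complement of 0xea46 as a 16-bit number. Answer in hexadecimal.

0x15b9

Each hex digit d becomes f−d:
  e→1, a→5, 4→b, 6→9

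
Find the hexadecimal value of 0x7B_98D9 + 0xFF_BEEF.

Add column by column in base 16, right to left:
  9+F = 8 carry 1
  D+E+1 = C carry 1
  8+E+1 = 7 carry 1
  9+B+1 = 5 carry 1
  B+F+1 = B carry 1
  7+F+1 = 7 carry 1
  final carry 1

0x17B57C8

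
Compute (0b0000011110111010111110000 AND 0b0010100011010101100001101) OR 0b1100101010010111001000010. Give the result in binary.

0b0000011110111010111110000 AND 0b0010100011010101100001101 = 0b0000000010010000100000000.
Then OR with 0b1100101010010111001000010.

0b1100101010010111101000010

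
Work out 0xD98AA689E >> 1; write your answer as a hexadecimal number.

1 bits is not a whole number of base-16 digits; in binary: 110110011000101010100110100010011110 >> 1 = 11011001100010101010011010001001111.

0x6CC55344F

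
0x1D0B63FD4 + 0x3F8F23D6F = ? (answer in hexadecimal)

0x5C9A87D43

Add column by column in base 16, right to left:
  4+F = 3 carry 1
  D+6+1 = 4 carry 1
  F+D+1 = D carry 1
  3+3+1 = 7
  6+2 = 8
  B+F = A carry 1
  0+8+1 = 9
  D+F = C carry 1
  1+3+1 = 5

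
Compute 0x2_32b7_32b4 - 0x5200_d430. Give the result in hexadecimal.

Subtract column by column in base 16:
  4-0 → 4
  b-3 → 8
  2-4 → e (borrow)
  3-d-1 → 5 (borrow)
  7-0-1 → 6
  b-0 → b
  2-2 → 0
  3-5 → e (borrow)
  2-0-1 → 1

0x1e0b65e84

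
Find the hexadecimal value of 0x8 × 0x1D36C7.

Multiply each base-16 digit by 8, carrying:
  7×8 = 56 → write 8 carry 3
  C×8+3 = 99 → write 3 carry 6
  6×8+6 = 54 → write 6 carry 3
  3×8+3 = 27 → write B carry 1
  D×8+1 = 105 → write 9 carry 6
  1×8+6 = 14 → write E

0xE9B638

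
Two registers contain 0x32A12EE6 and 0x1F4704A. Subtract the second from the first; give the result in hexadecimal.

Subtract column by column in base 16:
  6-A → C (borrow)
  E-4-1 → 9
  E-0 → E
  2-7 → B (borrow)
  1-4-1 → C (borrow)
  A-F-1 → A (borrow)
  2-1-1 → 0
  3-0 → 3

0x30ACBE9C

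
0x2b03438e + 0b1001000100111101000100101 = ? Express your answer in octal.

0x2b03438e = 0o5300641616 in octal.
0b1001000100111101000100101 = 0o110475045 in octal.
Add column by column in base 8, right to left:
  6+5 = 3 carry 1
  1+4+1 = 6
  6+0 = 6
  1+5 = 6
  4+7 = 3 carry 1
  6+4+1 = 3 carry 1
  0+0+1 = 1
  0+1 = 1
  3+1 = 4
  5+0 = 5

0o5411336663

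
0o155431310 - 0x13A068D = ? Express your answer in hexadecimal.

0o155431310 = 0x1B632C8 in hexadecimal.
Subtract column by column in base 16:
  8-D → B (borrow)
  C-8-1 → 3
  2-6 → C (borrow)
  3-0-1 → 2
  6-A → C (borrow)
  B-3-1 → 7
  1-1 → 0

0x7C2C3B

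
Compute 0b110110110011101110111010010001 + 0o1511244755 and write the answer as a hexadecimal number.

0x43f4387e

0b110110110011101110111010010001 = 0x36ceee91 in hexadecimal.
0o1511244755 = 0xd2549ed in hexadecimal.
Add column by column in base 16, right to left:
  1+d = e
  9+e = 7 carry 1
  e+9+1 = 8 carry 1
  e+4+1 = 3 carry 1
  e+5+1 = 4 carry 1
  c+2+1 = f
  6+d = 3 carry 1
  3+0+1 = 4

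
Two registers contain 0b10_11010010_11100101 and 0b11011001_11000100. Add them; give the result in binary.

Add column by column in base 2, right to left:
  1+0 = 1
  0+0 = 0
  1+1 = 0 carry 1
  0+0+1 = 1
  0+0 = 0
  1+0 = 1
  1+1 = 0 carry 1
  1+1+1 = 1 carry 1
  0+1+1 = 0 carry 1
  1+0+1 = 0 carry 1
  0+0+1 = 1
  0+1 = 1
  1+1 = 0 carry 1
  0+0+1 = 1
  1+1 = 0 carry 1
  1+1+1 = 1 carry 1
  0+0+1 = 1
  1+0 = 1

0b111010110010101001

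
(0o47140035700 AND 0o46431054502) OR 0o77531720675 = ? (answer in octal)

0o47140035700 AND 0o46431054502 = 0o46000014500.
Then OR with 0o77531720675.

0o77531734775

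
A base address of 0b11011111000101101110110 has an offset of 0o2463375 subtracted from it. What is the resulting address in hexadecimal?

0b11011111000101101110110 = 0x6F8B76 in hexadecimal.
0o2463375 = 0xA66FD in hexadecimal.
Subtract column by column in base 16:
  6-D → 9 (borrow)
  7-F-1 → 7 (borrow)
  B-6-1 → 4
  8-6 → 2
  F-A → 5
  6-0 → 6

0x652479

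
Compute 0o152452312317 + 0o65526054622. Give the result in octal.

0o240200367141

Add column by column in base 8, right to left:
  7+2 = 1 carry 1
  1+2+1 = 4
  3+6 = 1 carry 1
  2+4+1 = 7
  1+5 = 6
  3+0 = 3
  2+6 = 0 carry 1
  5+2+1 = 0 carry 1
  4+5+1 = 2 carry 1
  2+5+1 = 0 carry 1
  5+6+1 = 4 carry 1
  1+0+1 = 2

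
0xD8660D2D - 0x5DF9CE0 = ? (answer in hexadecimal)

0xD286704D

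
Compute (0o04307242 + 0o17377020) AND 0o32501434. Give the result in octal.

0o22500020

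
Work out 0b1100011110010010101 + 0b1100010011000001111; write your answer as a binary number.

Add column by column in base 2, right to left:
  1+1 = 0 carry 1
  0+1+1 = 0 carry 1
  1+1+1 = 1 carry 1
  0+1+1 = 0 carry 1
  1+0+1 = 0 carry 1
  0+0+1 = 1
  0+0 = 0
  1+0 = 1
  0+0 = 0
  0+1 = 1
  1+1 = 0 carry 1
  1+0+1 = 0 carry 1
  1+0+1 = 0 carry 1
  1+1+1 = 1 carry 1
  0+0+1 = 1
  0+0 = 0
  0+0 = 0
  1+1 = 0 carry 1
  1+1+1 = 1 carry 1
  final carry 1

0b11000110001010100100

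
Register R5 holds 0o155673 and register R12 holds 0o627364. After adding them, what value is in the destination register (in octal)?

0o1005257

Add column by column in base 8, right to left:
  3+4 = 7
  7+6 = 5 carry 1
  6+3+1 = 2 carry 1
  5+7+1 = 5 carry 1
  5+2+1 = 0 carry 1
  1+6+1 = 0 carry 1
  final carry 1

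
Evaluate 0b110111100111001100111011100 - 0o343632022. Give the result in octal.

0o331062712

0b110111100111001100111011100 = 0o674714734 in octal.
Subtract column by column in base 8:
  4-2 → 2
  3-2 → 1
  7-0 → 7
  4-2 → 2
  1-3 → 6 (borrow)
  7-6-1 → 0
  4-3 → 1
  7-4 → 3
  6-3 → 3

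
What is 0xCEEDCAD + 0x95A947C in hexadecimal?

0x16497129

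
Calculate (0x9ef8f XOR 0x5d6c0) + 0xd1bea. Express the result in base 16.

0x195539

First 0x9ef8f XOR 0x5d6c0 = 0xc394f.
Add column by column in base 16, right to left:
  f+a = 9 carry 1
  4+e+1 = 3 carry 1
  9+b+1 = 5 carry 1
  3+1+1 = 5
  c+d = 9 carry 1
  final carry 1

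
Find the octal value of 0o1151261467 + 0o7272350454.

0o10443632143

Add column by column in base 8, right to left:
  7+4 = 3 carry 1
  6+5+1 = 4 carry 1
  4+4+1 = 1 carry 1
  1+0+1 = 2
  6+5 = 3 carry 1
  2+3+1 = 6
  1+2 = 3
  5+7 = 4 carry 1
  1+2+1 = 4
  1+7 = 0 carry 1
  final carry 1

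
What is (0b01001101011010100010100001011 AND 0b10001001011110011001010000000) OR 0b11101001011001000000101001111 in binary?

0b11101001011011000000101001111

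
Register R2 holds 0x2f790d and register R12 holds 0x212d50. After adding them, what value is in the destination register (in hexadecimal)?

Add column by column in base 16, right to left:
  d+0 = d
  0+5 = 5
  9+d = 6 carry 1
  7+2+1 = a
  f+1 = 0 carry 1
  2+2+1 = 5

0x50a65d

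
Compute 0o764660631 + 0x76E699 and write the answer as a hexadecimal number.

0o764660631 = 0x7D36199 in hexadecimal.
Add column by column in base 16, right to left:
  9+9 = 2 carry 1
  9+9+1 = 3 carry 1
  1+6+1 = 8
  6+E = 4 carry 1
  3+6+1 = A
  D+7 = 4 carry 1
  7+0+1 = 8

0x84A4832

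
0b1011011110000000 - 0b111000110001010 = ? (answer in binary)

0b100010111110110

Subtract column by column in base 2:
  0-0 → 0
  0-1 → 1 (borrow)
  0-0-1 → 1 (borrow)
  0-1-1 → 0 (borrow)
  0-0-1 → 1 (borrow)
  0-0-1 → 1 (borrow)
  0-0-1 → 1 (borrow)
  1-1-1 → 1 (borrow)
  1-1-1 → 1 (borrow)
  1-0-1 → 0
  1-0 → 1
  0-0 → 0
  1-1 → 0
  1-1 → 0
  0-1 → 1 (borrow)
  1-0-1 → 0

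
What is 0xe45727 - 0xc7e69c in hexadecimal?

0x1c708b

Subtract column by column in base 16:
  7-c → b (borrow)
  2-9-1 → 8 (borrow)
  7-6-1 → 0
  5-e → 7 (borrow)
  4-7-1 → c (borrow)
  e-c-1 → 1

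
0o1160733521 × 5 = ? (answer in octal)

Multiply each base-8 digit by 5, carrying:
  1×5 = 5 → write 5
  2×5 = 10 → write 2 carry 1
  5×5+1 = 26 → write 2 carry 3
  3×5+3 = 18 → write 2 carry 2
  3×5+2 = 17 → write 1 carry 2
  7×5+2 = 37 → write 5 carry 4
  0×5+4 = 4 → write 4
  6×5 = 30 → write 6 carry 3
  1×5+3 = 8 → write 0 carry 1
  1×5+1 = 6 → write 6

0o6064512225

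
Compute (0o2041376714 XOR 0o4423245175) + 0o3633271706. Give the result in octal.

First 0o2041376714 XOR 0o4423245175 = 0o6462133661.
Add column by column in base 8, right to left:
  1+6 = 7
  6+0 = 6
  6+7 = 5 carry 1
  3+1+1 = 5
  3+7 = 2 carry 1
  1+2+1 = 4
  2+3 = 5
  6+3 = 1 carry 1
  4+6+1 = 3 carry 1
  6+3+1 = 2 carry 1
  final carry 1

0o12315425567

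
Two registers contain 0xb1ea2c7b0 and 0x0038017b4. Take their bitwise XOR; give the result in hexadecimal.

XOR each hex digit independently (no carries):
  b^0=b, 1^0=1, e^3=d, a^8=2, 2^0=2, c^1=d, 7^7=0, b^b=0, 0^4=4

0xb1d22d004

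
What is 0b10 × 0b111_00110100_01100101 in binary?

0b11100110100011001010

Multiply each base-2 digit by 2, carrying:
  1×2 = 2 → write 0 carry 1
  0×2+1 = 1 → write 1
  1×2 = 2 → write 0 carry 1
  0×2+1 = 1 → write 1
  0×2 = 0 → write 0
  1×2 = 2 → write 0 carry 1
  1×2+1 = 3 → write 1 carry 1
  0×2+1 = 1 → write 1
  0×2 = 0 → write 0
  0×2 = 0 → write 0
  1×2 = 2 → write 0 carry 1
  0×2+1 = 1 → write 1
  1×2 = 2 → write 0 carry 1
  1×2+1 = 3 → write 1 carry 1
  0×2+1 = 1 → write 1
  0×2 = 0 → write 0
  1×2 = 2 → write 0 carry 1
  1×2+1 = 3 → write 1 carry 1
  1×2+1 = 3 → write 1 carry 1
  remaining carry: 1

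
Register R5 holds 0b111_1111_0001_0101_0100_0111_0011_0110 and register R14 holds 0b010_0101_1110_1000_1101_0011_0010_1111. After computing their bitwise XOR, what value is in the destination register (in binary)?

0b1011010111111011001010000011001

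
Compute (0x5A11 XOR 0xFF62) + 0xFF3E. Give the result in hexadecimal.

First 0x5A11 XOR 0xFF62 = 0xA573.
Add column by column in base 16, right to left:
  3+E = 1 carry 1
  7+3+1 = B
  5+F = 4 carry 1
  A+F+1 = A carry 1
  final carry 1

0x1A4B1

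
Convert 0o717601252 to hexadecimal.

Each octal digit is 3 bits: 7=111 1=001 7=111 6=110 0=000 1=001 2=010 5=101 2=010.
Group the bits into nibbles: 0111 0011 1111 0000 0010 1010 1010 → 73F02AA.

0x73F02AA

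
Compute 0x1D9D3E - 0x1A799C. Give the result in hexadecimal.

Subtract column by column in base 16:
  E-C → 2
  3-9 → A (borrow)
  D-9-1 → 3
  9-7 → 2
  D-A → 3
  1-1 → 0

0x323A2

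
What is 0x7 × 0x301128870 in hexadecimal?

Multiply each base-16 digit by 7, carrying:
  0×7 = 0 → write 0
  7×7 = 49 → write 1 carry 3
  8×7+3 = 59 → write b carry 3
  8×7+3 = 59 → write b carry 3
  2×7+3 = 17 → write 1 carry 1
  1×7+1 = 8 → write 8
  1×7 = 7 → write 7
  0×7 = 0 → write 0
  3×7 = 21 → write 5 carry 1
  remaining carry: 1

0x150781bb10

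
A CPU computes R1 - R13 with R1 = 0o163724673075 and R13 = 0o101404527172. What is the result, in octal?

0o62320143703

Subtract column by column in base 8:
  5-2 → 3
  7-7 → 0
  0-1 → 7 (borrow)
  3-7-1 → 3 (borrow)
  7-2-1 → 4
  6-5 → 1
  4-4 → 0
  2-0 → 2
  7-4 → 3
  3-1 → 2
  6-0 → 6
  1-1 → 0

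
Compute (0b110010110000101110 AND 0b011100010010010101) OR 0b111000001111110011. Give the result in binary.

0b111000011111110111

0b110010110000101110 AND 0b011100010010010101 = 0b010000010000000100.
Then OR with 0b111000001111110011.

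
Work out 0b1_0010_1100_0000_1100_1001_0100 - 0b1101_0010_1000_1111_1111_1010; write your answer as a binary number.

Subtract column by column in base 2:
  0-0 → 0
  0-1 → 1 (borrow)
  1-0-1 → 0
  0-1 → 1 (borrow)
  1-1-1 → 1 (borrow)
  0-1-1 → 0 (borrow)
  0-1-1 → 0 (borrow)
  1-1-1 → 1 (borrow)
  0-1-1 → 0 (borrow)
  0-1-1 → 0 (borrow)
  1-1-1 → 1 (borrow)
  1-1-1 → 1 (borrow)
  0-0-1 → 1 (borrow)
  0-0-1 → 1 (borrow)
  0-0-1 → 1 (borrow)
  0-1-1 → 0 (borrow)
  0-0-1 → 1 (borrow)
  0-1-1 → 0 (borrow)
  1-0-1 → 0
  1-0 → 1
  0-1 → 1 (borrow)
  1-0-1 → 0
  0-1 → 1 (borrow)
  0-1-1 → 0 (borrow)
  1-0-1 → 0

0b10110010111110010011010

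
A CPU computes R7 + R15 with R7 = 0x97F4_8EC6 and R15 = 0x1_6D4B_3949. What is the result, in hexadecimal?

0x2053FC80F

Add column by column in base 16, right to left:
  6+9 = F
  C+4 = 0 carry 1
  E+9+1 = 8 carry 1
  8+3+1 = C
  4+B = F
  F+4 = 3 carry 1
  7+D+1 = 5 carry 1
  9+6+1 = 0 carry 1
  0+1+1 = 2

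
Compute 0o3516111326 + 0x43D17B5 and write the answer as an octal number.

0x43D17B5 = 0o417213665 in octal.
Add column by column in base 8, right to left:
  6+5 = 3 carry 1
  2+6+1 = 1 carry 1
  3+6+1 = 2 carry 1
  1+3+1 = 5
  1+1 = 2
  1+2 = 3
  6+7 = 5 carry 1
  1+1+1 = 3
  5+4 = 1 carry 1
  3+0+1 = 4

0o4135325213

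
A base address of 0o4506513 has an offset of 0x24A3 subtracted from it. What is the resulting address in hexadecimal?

0x1268A8

0o4506513 = 0x128D4B in hexadecimal.
Subtract column by column in base 16:
  B-3 → 8
  4-A → A (borrow)
  D-4-1 → 8
  8-2 → 6
  2-0 → 2
  1-0 → 1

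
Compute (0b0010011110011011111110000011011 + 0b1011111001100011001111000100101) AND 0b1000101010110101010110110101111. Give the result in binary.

0b1000000010110101000100000000000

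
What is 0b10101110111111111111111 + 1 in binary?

0b10101111000000000000000

The trailing 15 digits are 1 (max in base 2), so adding 1 cascades: they roll to 0 and the next digit up increments.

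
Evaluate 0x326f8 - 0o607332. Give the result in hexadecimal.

0x181e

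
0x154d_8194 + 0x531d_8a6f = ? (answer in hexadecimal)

Add column by column in base 16, right to left:
  4+f = 3 carry 1
  9+6+1 = 0 carry 1
  1+a+1 = c
  8+8 = 0 carry 1
  d+d+1 = b carry 1
  4+1+1 = 6
  5+3 = 8
  1+5 = 6

0x686b0c03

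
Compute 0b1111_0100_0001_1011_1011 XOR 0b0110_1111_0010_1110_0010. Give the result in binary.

0b10011011001101011001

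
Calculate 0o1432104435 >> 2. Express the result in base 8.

2 bits is not a whole number of base-8 digits; in binary: 1100011010001000100100011101 >> 2 = 11000110100010001001000111.

0o306421107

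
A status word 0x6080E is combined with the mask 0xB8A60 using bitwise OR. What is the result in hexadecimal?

0xF8A6E

OR each hex digit independently (no carries):
  6|B=F, 0|8=8, 8|A=A, 0|6=6, E|0=E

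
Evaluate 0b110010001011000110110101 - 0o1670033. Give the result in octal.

0b110010001011000110110101 = 0o62130665 in octal.
Subtract column by column in base 8:
  5-3 → 2
  6-3 → 3
  6-0 → 6
  0-0 → 0
  3-7 → 4 (borrow)
  1-6-1 → 2 (borrow)
  2-1-1 → 0
  6-0 → 6

0o60240632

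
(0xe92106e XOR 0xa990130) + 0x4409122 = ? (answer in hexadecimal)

0x84ba280

First 0xe92106e XOR 0xa990130 = 0x40b115e.
Add column by column in base 16, right to left:
  e+2 = 0 carry 1
  5+2+1 = 8
  1+1 = 2
  1+9 = a
  b+0 = b
  0+4 = 4
  4+4 = 8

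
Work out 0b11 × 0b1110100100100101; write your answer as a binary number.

Multiply each base-2 digit by 3, carrying:
  1×3 = 3 → write 1 carry 1
  0×3+1 = 1 → write 1
  1×3 = 3 → write 1 carry 1
  0×3+1 = 1 → write 1
  0×3 = 0 → write 0
  1×3 = 3 → write 1 carry 1
  0×3+1 = 1 → write 1
  0×3 = 0 → write 0
  1×3 = 3 → write 1 carry 1
  0×3+1 = 1 → write 1
  0×3 = 0 → write 0
  1×3 = 3 → write 1 carry 1
  0×3+1 = 1 → write 1
  1×3 = 3 → write 1 carry 1
  1×3+1 = 4 → write 0 carry 2
  1×3+2 = 5 → write 1 carry 2
  remaining carry: 10

0b101011101101101111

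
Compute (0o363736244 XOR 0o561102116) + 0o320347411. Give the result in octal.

0o1123203763

First 0o363736244 XOR 0o561102116 = 0o602634352.
Add column by column in base 8, right to left:
  2+1 = 3
  5+1 = 6
  3+4 = 7
  4+7 = 3 carry 1
  3+4+1 = 0 carry 1
  6+3+1 = 2 carry 1
  2+0+1 = 3
  0+2 = 2
  6+3 = 1 carry 1
  final carry 1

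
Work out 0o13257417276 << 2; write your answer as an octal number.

2 bits is not a whole number of base-8 digits; in binary: 1011010101111100001111010111110 << 2 = 101101010111110000111101011111000.

0o55276075370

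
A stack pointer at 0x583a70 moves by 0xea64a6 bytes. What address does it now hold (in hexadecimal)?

0x1429f16

Add column by column in base 16, right to left:
  0+6 = 6
  7+a = 1 carry 1
  a+4+1 = f
  3+6 = 9
  8+a = 2 carry 1
  5+e+1 = 4 carry 1
  final carry 1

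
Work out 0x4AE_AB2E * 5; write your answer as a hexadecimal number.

Multiply each base-16 digit by 5, carrying:
  E×5 = 70 → write 6 carry 4
  2×5+4 = 14 → write E
  B×5 = 55 → write 7 carry 3
  A×5+3 = 53 → write 5 carry 3
  E×5+3 = 73 → write 9 carry 4
  A×5+4 = 54 → write 6 carry 3
  4×5+3 = 23 → write 7 carry 1
  remaining carry: 1

0x176957E6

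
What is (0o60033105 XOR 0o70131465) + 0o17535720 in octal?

0o27640500

First 0o60033105 XOR 0o70131465 = 0o10102560.
Add column by column in base 8, right to left:
  0+0 = 0
  6+2 = 0 carry 1
  5+7+1 = 5 carry 1
  2+5+1 = 0 carry 1
  0+3+1 = 4
  1+5 = 6
  0+7 = 7
  1+1 = 2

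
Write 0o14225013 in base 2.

0b1100010010101000001011

Each octal digit is 3 bits: 1=001 4=100 2=010 2=010 5=101 0=000 1=001 3=011.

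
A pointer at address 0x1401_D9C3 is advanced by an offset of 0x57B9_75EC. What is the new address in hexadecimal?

Add column by column in base 16, right to left:
  3+C = F
  C+E = A carry 1
  9+5+1 = F
  D+7 = 4 carry 1
  1+9+1 = B
  0+B = B
  4+7 = B
  1+5 = 6

0x6BBB4FAF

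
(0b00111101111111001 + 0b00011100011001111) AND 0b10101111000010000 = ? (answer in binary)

0b1010000000000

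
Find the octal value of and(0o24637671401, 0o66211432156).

0o24211430000

AND each oct digit independently (no carries):
  2&6=2, 4&6=4, 6&2=2, 3&1=1, 7&1=1, 6&4=4, 7&3=3, 1&2=0, 4&1=0, 0&5=0, 1&6=0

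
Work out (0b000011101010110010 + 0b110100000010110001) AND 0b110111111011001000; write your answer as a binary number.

Add column by column in base 2, right to left:
  0+1 = 1
  1+0 = 1
  0+0 = 0
  0+0 = 0
  1+1 = 0 carry 1
  1+1+1 = 1 carry 1
  0+0+1 = 1
  1+1 = 0 carry 1
  0+0+1 = 1
  1+0 = 1
  0+0 = 0
  1+0 = 1
  1+0 = 1
  1+0 = 1
  0+1 = 1
  0+0 = 0
  0+1 = 1
  0+1 = 1
Sum = 0b110111101101100011; now AND with 0b110111111011001000:
  110111101101100011
& 110111111011001000
= 110111101001000000

0b110111101001000000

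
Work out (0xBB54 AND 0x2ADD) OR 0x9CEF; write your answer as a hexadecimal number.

0xBEFF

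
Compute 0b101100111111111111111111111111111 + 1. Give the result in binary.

The trailing 27 digits are 1 (max in base 2), so adding 1 cascades: they roll to 0 and the next digit up increments.

0b101101000000000000000000000000000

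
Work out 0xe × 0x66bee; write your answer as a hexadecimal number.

0x59e704

Multiply each base-16 digit by 14, carrying:
  e×14 = 196 → write 4 carry 12
  e×14+12 = 208 → write 0 carry 13
  b×14+13 = 167 → write 7 carry 10
  6×14+10 = 94 → write e carry 5
  6×14+5 = 89 → write 9 carry 5
  remaining carry: 5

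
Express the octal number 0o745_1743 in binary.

0b111100101001111100011

Each octal digit is 3 bits: 7=111 4=100 5=101 1=001 7=111 4=100 3=011.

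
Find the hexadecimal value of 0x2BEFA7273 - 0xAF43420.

Subtract column by column in base 16:
  3-0 → 3
  7-2 → 5
  2-4 → E (borrow)
  7-3-1 → 3
  A-4 → 6
  F-F → 0
  E-A → 4
  B-0 → B
  2-0 → 2

0x2B4063E53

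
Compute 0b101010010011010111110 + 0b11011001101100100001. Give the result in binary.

0b1000101100000111011111

Add column by column in base 2, right to left:
  0+1 = 1
  1+0 = 1
  1+0 = 1
  1+0 = 1
  1+0 = 1
  1+1 = 0 carry 1
  0+0+1 = 1
  1+0 = 1
  0+1 = 1
  1+1 = 0 carry 1
  1+0+1 = 0 carry 1
  0+1+1 = 0 carry 1
  0+1+1 = 0 carry 1
  1+0+1 = 0 carry 1
  0+0+1 = 1
  0+1 = 1
  1+1 = 0 carry 1
  0+0+1 = 1
  1+1 = 0 carry 1
  0+1+1 = 0 carry 1
  1+0+1 = 0 carry 1
  final carry 1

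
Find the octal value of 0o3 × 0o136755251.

0o434707773

Multiply each base-8 digit by 3, carrying:
  1×3 = 3 → write 3
  5×3 = 15 → write 7 carry 1
  2×3+1 = 7 → write 7
  5×3 = 15 → write 7 carry 1
  5×3+1 = 16 → write 0 carry 2
  7×3+2 = 23 → write 7 carry 2
  6×3+2 = 20 → write 4 carry 2
  3×3+2 = 11 → write 3 carry 1
  1×3+1 = 4 → write 4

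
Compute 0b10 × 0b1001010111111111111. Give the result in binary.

Multiply each base-2 digit by 2, carrying:
  1×2 = 2 → write 0 carry 1
  1×2+1 = 3 → write 1 carry 1
  1×2+1 = 3 → write 1 carry 1
  1×2+1 = 3 → write 1 carry 1
  1×2+1 = 3 → write 1 carry 1
  1×2+1 = 3 → write 1 carry 1
  1×2+1 = 3 → write 1 carry 1
  1×2+1 = 3 → write 1 carry 1
  1×2+1 = 3 → write 1 carry 1
  1×2+1 = 3 → write 1 carry 1
  1×2+1 = 3 → write 1 carry 1
  1×2+1 = 3 → write 1 carry 1
  0×2+1 = 1 → write 1
  1×2 = 2 → write 0 carry 1
  0×2+1 = 1 → write 1
  1×2 = 2 → write 0 carry 1
  0×2+1 = 1 → write 1
  0×2 = 0 → write 0
  1×2 = 2 → write 0 carry 1
  remaining carry: 1

0b10010101111111111110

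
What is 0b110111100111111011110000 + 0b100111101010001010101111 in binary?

Add column by column in base 2, right to left:
  0+1 = 1
  0+1 = 1
  0+1 = 1
  0+1 = 1
  1+0 = 1
  1+1 = 0 carry 1
  1+0+1 = 0 carry 1
  1+1+1 = 1 carry 1
  0+0+1 = 1
  1+1 = 0 carry 1
  1+0+1 = 0 carry 1
  1+0+1 = 0 carry 1
  1+0+1 = 0 carry 1
  1+1+1 = 1 carry 1
  1+0+1 = 0 carry 1
  0+1+1 = 0 carry 1
  0+0+1 = 1
  1+1 = 0 carry 1
  1+1+1 = 1 carry 1
  1+1+1 = 1 carry 1
  1+1+1 = 1 carry 1
  0+0+1 = 1
  1+0 = 1
  1+1 = 0 carry 1
  final carry 1

0b1011111010010000110011111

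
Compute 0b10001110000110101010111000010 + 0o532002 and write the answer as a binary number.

0o532002 = 0b101011010000000010 in binary.
Add column by column in base 2, right to left:
  0+0 = 0
  1+1 = 0 carry 1
  0+0+1 = 1
  0+0 = 0
  0+0 = 0
  0+0 = 0
  1+0 = 1
  1+0 = 1
  1+0 = 1
  0+0 = 0
  1+1 = 0 carry 1
  0+0+1 = 1
  1+1 = 0 carry 1
  0+1+1 = 0 carry 1
  1+0+1 = 0 carry 1
  0+1+1 = 0 carry 1
  1+0+1 = 0 carry 1
  1+1+1 = 1 carry 1
  0+0+1 = 1
  0+0 = 0
  0+0 = 0
  0+0 = 0
  1+0 = 1
  1+0 = 1
  1+0 = 1
  0+0 = 0
  0+0 = 0
  0+0 = 0
  1+0 = 1

0b10001110001100000100111000100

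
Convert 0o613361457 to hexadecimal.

Each octal digit is 3 bits: 6=110 1=001 3=011 3=011 6=110 1=001 4=100 5=101 7=111.
Group the bits into nibbles: 0110 0010 1101 1110 0011 0010 1111 → 62DE32F.

0x62DE32F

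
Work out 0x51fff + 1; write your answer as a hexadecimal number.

0x52000

The trailing 3 digits are F (max in base 16), so adding 1 cascades: they roll to 0 and the next digit up increments.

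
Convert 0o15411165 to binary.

0b1101100001001001110101

Each octal digit is 3 bits: 1=001 5=101 4=100 1=001 1=001 1=001 6=110 5=101.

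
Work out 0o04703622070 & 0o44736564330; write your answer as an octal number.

AND each oct digit independently (no carries):
  0&4=0, 4&4=4, 7&7=7, 0&3=0, 3&6=2, 6&5=4, 2&6=2, 2&4=0, 0&3=0, 7&3=3, 0&0=0

0o04702420030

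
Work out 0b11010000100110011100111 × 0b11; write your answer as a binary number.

0b1001110001110011010110101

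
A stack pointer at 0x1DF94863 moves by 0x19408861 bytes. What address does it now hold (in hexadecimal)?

0x3739D0C4

Add column by column in base 16, right to left:
  3+1 = 4
  6+6 = C
  8+8 = 0 carry 1
  4+8+1 = D
  9+0 = 9
  F+4 = 3 carry 1
  D+9+1 = 7 carry 1
  1+1+1 = 3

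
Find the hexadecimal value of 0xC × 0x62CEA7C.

0x4A1AFDD0

Multiply each base-16 digit by 12, carrying:
  C×12 = 144 → write 0 carry 9
  7×12+9 = 93 → write D carry 5
  A×12+5 = 125 → write D carry 7
  E×12+7 = 175 → write F carry 10
  C×12+10 = 154 → write A carry 9
  2×12+9 = 33 → write 1 carry 2
  6×12+2 = 74 → write A carry 4
  remaining carry: 4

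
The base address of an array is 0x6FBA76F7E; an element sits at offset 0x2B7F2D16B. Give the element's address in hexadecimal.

0x9B39A40E9

Add column by column in base 16, right to left:
  E+B = 9 carry 1
  7+6+1 = E
  F+1 = 0 carry 1
  6+D+1 = 4 carry 1
  7+2+1 = A
  A+F = 9 carry 1
  B+7+1 = 3 carry 1
  F+B+1 = B carry 1
  6+2+1 = 9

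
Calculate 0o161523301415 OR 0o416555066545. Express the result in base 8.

0o577577367555

OR each oct digit independently (no carries):
  1|4=5, 6|1=7, 1|6=7, 5|5=5, 2|5=7, 3|5=7, 3|0=3, 0|6=6, 1|6=7, 4|5=5, 1|4=5, 5|5=5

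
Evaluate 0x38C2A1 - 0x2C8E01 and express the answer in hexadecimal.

Subtract column by column in base 16:
  1-1 → 0
  A-0 → A
  2-E → 4 (borrow)
  C-8-1 → 3
  8-C → C (borrow)
  3-2-1 → 0

0xC34A0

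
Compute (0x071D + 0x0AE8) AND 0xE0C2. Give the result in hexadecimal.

Add column by column in base 16, right to left:
  D+8 = 5 carry 1
  1+E+1 = 0 carry 1
  7+A+1 = 2 carry 1
  final carry 1
Sum = 0x1205; now AND with 0xE0C2:
  1&E=0, 2&0=0, 0&C=0, 5&2=0

0x0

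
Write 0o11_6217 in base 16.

0x9c8f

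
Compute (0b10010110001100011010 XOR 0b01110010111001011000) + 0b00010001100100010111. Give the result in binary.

0b11110110011001011001

First 0b10010110001100011010 XOR 0b01110010111001011000 = 0b11100100110101000010.
Add column by column in base 2, right to left:
  0+1 = 1
  1+1 = 0 carry 1
  0+1+1 = 0 carry 1
  0+0+1 = 1
  0+1 = 1
  0+0 = 0
  1+0 = 1
  0+0 = 0
  1+1 = 0 carry 1
  0+0+1 = 1
  1+0 = 1
  1+1 = 0 carry 1
  0+1+1 = 0 carry 1
  0+0+1 = 1
  1+0 = 1
  0+0 = 0
  0+1 = 1
  1+0 = 1
  1+0 = 1
  1+0 = 1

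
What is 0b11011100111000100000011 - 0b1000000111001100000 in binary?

Subtract column by column in base 2:
  1-0 → 1
  1-0 → 1
  0-0 → 0
  0-0 → 0
  0-0 → 0
  0-1 → 1 (borrow)
  0-1-1 → 0 (borrow)
  0-0-1 → 1 (borrow)
  1-0-1 → 0
  0-1 → 1 (borrow)
  0-1-1 → 0 (borrow)
  0-1-1 → 0 (borrow)
  1-0-1 → 0
  1-0 → 1
  1-0 → 1
  0-0 → 0
  0-0 → 0
  1-0 → 1
  1-1 → 0
  1-0 → 1
  0-0 → 0
  1-0 → 1
  1-0 → 1

0b11010100110001010100011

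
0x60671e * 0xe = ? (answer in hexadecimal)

Multiply each base-16 digit by 14, carrying:
  e×14 = 196 → write 4 carry 12
  1×14+12 = 26 → write a carry 1
  7×14+1 = 99 → write 3 carry 6
  6×14+6 = 90 → write a carry 5
  0×14+5 = 5 → write 5
  6×14 = 84 → write 4 carry 5
  remaining carry: 5

0x545a3a4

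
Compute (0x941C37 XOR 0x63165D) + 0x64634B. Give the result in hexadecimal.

0x15B6DB5

First 0x941C37 XOR 0x63165D = 0xF70A6A.
Add column by column in base 16, right to left:
  A+B = 5 carry 1
  6+4+1 = B
  A+3 = D
  0+6 = 6
  7+4 = B
  F+6 = 5 carry 1
  final carry 1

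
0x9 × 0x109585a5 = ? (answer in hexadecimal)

0x9541b2cd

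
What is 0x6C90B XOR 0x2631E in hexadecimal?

XOR each hex digit independently (no carries):
  6^2=4, C^6=A, 9^3=A, 0^1=1, B^E=5

0x4AA15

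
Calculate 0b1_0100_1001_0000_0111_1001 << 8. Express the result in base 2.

0b10100100100000111100100000000

Left shift by 8: append 8 zero bits.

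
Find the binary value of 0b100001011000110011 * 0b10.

Multiply each base-2 digit by 2, carrying:
  1×2 = 2 → write 0 carry 1
  1×2+1 = 3 → write 1 carry 1
  0×2+1 = 1 → write 1
  0×2 = 0 → write 0
  1×2 = 2 → write 0 carry 1
  1×2+1 = 3 → write 1 carry 1
  0×2+1 = 1 → write 1
  0×2 = 0 → write 0
  0×2 = 0 → write 0
  1×2 = 2 → write 0 carry 1
  1×2+1 = 3 → write 1 carry 1
  0×2+1 = 1 → write 1
  1×2 = 2 → write 0 carry 1
  0×2+1 = 1 → write 1
  0×2 = 0 → write 0
  0×2 = 0 → write 0
  0×2 = 0 → write 0
  1×2 = 2 → write 0 carry 1
  remaining carry: 1

0b1000010110001100110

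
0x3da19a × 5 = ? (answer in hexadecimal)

0x1342802

Multiply each base-16 digit by 5, carrying:
  a×5 = 50 → write 2 carry 3
  9×5+3 = 48 → write 0 carry 3
  1×5+3 = 8 → write 8
  a×5 = 50 → write 2 carry 3
  d×5+3 = 68 → write 4 carry 4
  3×5+4 = 19 → write 3 carry 1
  remaining carry: 1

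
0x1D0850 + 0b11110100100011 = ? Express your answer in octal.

0x1D0850 = 0o7204120 in octal.
0b11110100100011 = 0o36443 in octal.
Add column by column in base 8, right to left:
  0+3 = 3
  2+4 = 6
  1+4 = 5
  4+6 = 2 carry 1
  0+3+1 = 4
  2+0 = 2
  7+0 = 7

0o7242563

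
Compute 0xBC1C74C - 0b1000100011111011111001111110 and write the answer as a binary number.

0b11001100100000100011001110

0xBC1C74C = 0b1011110000011100011101001100 in binary.
Subtract column by column in base 2:
  0-0 → 0
  0-1 → 1 (borrow)
  1-1-1 → 1 (borrow)
  1-1-1 → 1 (borrow)
  0-1-1 → 0 (borrow)
  0-1-1 → 0 (borrow)
  1-1-1 → 1 (borrow)
  0-0-1 → 1 (borrow)
  1-0-1 → 0
  1-1 → 0
  1-1 → 0
  0-1 → 1 (borrow)
  0-1-1 → 0 (borrow)
  0-1-1 → 0 (borrow)
  1-0-1 → 0
  1-1 → 0
  1-1 → 0
  0-1 → 1 (borrow)
  0-1-1 → 0 (borrow)
  0-1-1 → 0 (borrow)
  0-0-1 → 1 (borrow)
  0-0-1 → 1 (borrow)
  1-0-1 → 0
  1-1 → 0
  1-0 → 1
  1-0 → 1
  0-0 → 0
  1-1 → 0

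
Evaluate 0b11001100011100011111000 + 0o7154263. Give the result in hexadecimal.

0b11001100011100011111000 = 0x6638F8 in hexadecimal.
0o7154263 = 0x1CD8B3 in hexadecimal.
Add column by column in base 16, right to left:
  8+3 = B
  F+B = A carry 1
  8+8+1 = 1 carry 1
  3+D+1 = 1 carry 1
  6+C+1 = 3 carry 1
  6+1+1 = 8

0x8311AB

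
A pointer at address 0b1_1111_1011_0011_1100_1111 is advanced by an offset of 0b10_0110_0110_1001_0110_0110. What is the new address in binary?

0b10001100001110100110101

Add column by column in base 2, right to left:
  1+0 = 1
  1+1 = 0 carry 1
  1+1+1 = 1 carry 1
  1+0+1 = 0 carry 1
  0+0+1 = 1
  0+1 = 1
  1+1 = 0 carry 1
  1+0+1 = 0 carry 1
  1+1+1 = 1 carry 1
  1+0+1 = 0 carry 1
  0+0+1 = 1
  0+1 = 1
  1+0 = 1
  1+1 = 0 carry 1
  0+1+1 = 0 carry 1
  1+0+1 = 0 carry 1
  1+0+1 = 0 carry 1
  1+1+1 = 1 carry 1
  1+1+1 = 1 carry 1
  1+0+1 = 0 carry 1
  1+0+1 = 0 carry 1
  0+1+1 = 0 carry 1
  final carry 1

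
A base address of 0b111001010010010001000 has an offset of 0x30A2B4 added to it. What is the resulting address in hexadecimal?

0b111001010010010001000 = 0x1CA488 in hexadecimal.
Add column by column in base 16, right to left:
  8+4 = C
  8+B = 3 carry 1
  4+2+1 = 7
  A+A = 4 carry 1
  C+0+1 = D
  1+3 = 4

0x4D473C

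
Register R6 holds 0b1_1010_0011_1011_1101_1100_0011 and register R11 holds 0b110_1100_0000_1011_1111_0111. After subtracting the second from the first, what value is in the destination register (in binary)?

Subtract column by column in base 2:
  1-1 → 0
  1-1 → 0
  0-1 → 1 (borrow)
  0-0-1 → 1 (borrow)
  0-1-1 → 0 (borrow)
  0-1-1 → 0 (borrow)
  1-1-1 → 1 (borrow)
  1-1-1 → 1 (borrow)
  1-1-1 → 1 (borrow)
  0-1-1 → 0 (borrow)
  1-0-1 → 0
  1-1 → 0
  1-0 → 1
  1-0 → 1
  0-0 → 0
  1-0 → 1
  1-0 → 1
  1-0 → 1
  0-1 → 1 (borrow)
  0-1-1 → 0 (borrow)
  0-0-1 → 1 (borrow)
  1-1-1 → 1 (borrow)
  0-1-1 → 0 (borrow)
  1-0-1 → 0
  1-0 → 1

0b1001101111011000111001100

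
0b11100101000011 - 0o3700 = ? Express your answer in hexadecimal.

0b11100101000011 = 0x3943 in hexadecimal.
0o3700 = 0x7C0 in hexadecimal.
Subtract column by column in base 16:
  3-0 → 3
  4-C → 8 (borrow)
  9-7-1 → 1
  3-0 → 3

0x3183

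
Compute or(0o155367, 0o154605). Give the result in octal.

0o155767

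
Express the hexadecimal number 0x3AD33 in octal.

0o726463

Expand each hex digit to 4 bits: 3=0011 A=1010 D=1101 3=0011 3=0011.
Group the bits in threes: 111 010 110 100 110 011 → 726463.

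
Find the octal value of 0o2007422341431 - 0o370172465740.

0o1417227653471

Subtract column by column in base 8:
  1-0 → 1
  3-4 → 7 (borrow)
  4-7-1 → 4 (borrow)
  1-5-1 → 3 (borrow)
  4-6-1 → 5 (borrow)
  3-4-1 → 6 (borrow)
  2-2-1 → 7 (borrow)
  2-7-1 → 2 (borrow)
  4-1-1 → 2
  7-0 → 7
  0-7 → 1 (borrow)
  0-3-1 → 4 (borrow)
  2-0-1 → 1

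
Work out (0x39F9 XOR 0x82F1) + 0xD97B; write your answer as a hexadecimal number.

0x19483

First 0x39F9 XOR 0x82F1 = 0xBB08.
Add column by column in base 16, right to left:
  8+B = 3 carry 1
  0+7+1 = 8
  B+9 = 4 carry 1
  B+D+1 = 9 carry 1
  final carry 1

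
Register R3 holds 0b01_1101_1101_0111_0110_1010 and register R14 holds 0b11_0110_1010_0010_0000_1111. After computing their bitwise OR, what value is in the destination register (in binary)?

OR bit by bit (1 where either bit is 1):
  0111011101011101101010
| 1101101010001000001111
= 1111111111011101101111

0b1111111111011101101111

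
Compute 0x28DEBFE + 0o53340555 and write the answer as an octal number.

0o316726553

0x28DEBFE = 0o243365776 in octal.
Add column by column in base 8, right to left:
  6+5 = 3 carry 1
  7+5+1 = 5 carry 1
  7+5+1 = 5 carry 1
  5+0+1 = 6
  6+4 = 2 carry 1
  3+3+1 = 7
  3+3 = 6
  4+5 = 1 carry 1
  2+0+1 = 3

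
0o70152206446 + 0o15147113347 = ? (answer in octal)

Add column by column in base 8, right to left:
  6+7 = 5 carry 1
  4+4+1 = 1 carry 1
  4+3+1 = 0 carry 1
  6+3+1 = 2 carry 1
  0+1+1 = 2
  2+1 = 3
  2+7 = 1 carry 1
  5+4+1 = 2 carry 1
  1+1+1 = 3
  0+5 = 5
  7+1 = 0 carry 1
  final carry 1

0o105321322015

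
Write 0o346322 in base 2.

0b11100110011010010

Each octal digit is 3 bits: 3=011 4=100 6=110 3=011 2=010 2=010.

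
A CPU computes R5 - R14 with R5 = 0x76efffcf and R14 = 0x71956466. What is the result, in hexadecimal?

0x55a9b69

Subtract column by column in base 16:
  f-6 → 9
  c-6 → 6
  f-4 → b
  f-6 → 9
  f-5 → a
  e-9 → 5
  6-1 → 5
  7-7 → 0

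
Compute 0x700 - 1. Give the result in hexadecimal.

The trailing 2 digits are 0, so subtracting 1 borrows through: they become F and the next digit up decrements.

0x6ff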